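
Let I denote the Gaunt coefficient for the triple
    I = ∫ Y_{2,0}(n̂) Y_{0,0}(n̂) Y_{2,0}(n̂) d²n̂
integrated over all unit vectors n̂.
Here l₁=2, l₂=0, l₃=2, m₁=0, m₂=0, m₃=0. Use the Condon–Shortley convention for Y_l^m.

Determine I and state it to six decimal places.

Checks pass: Σm=0; 4 even; l₃=2∈[2,2].
(2·2+1)(2·0+1)(2·2+1) = 25
Δ: 0! 4! 0! / 5! → 1/5
sum: t=0:+1/4 = 1/4
3j²(2 0 2; 0 0 0) = Δ·Π!·Σ² = 1/5  (sign +1)
(m-triple is (0,0,0) — same symbol as above.)
combine: 4πI² = 25·1/5·1/5 = 1/1
take √, sign +1: I = 0.28209479

0.282095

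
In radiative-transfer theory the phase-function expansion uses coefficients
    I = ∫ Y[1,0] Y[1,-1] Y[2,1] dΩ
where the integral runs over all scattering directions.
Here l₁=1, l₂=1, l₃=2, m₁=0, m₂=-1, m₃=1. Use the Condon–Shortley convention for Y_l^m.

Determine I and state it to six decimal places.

Rules hold: Σm=0, L=4 even, 0≤2≤2.
N = 3·3·5 = 45
Δ = 0!·2!·2!/5! = 1/30
Racah Σ t=0..0: t=0:+1/1 = 1/1
⇒ 3j(1 1 2; 0 0 0)² = 2/15, sgn +1
Racah Σ t=0..0: t=0:+1/2 = 1/2
⇒ 3j(1 1 2; 0 -1 1)² = 1/10, sgn -1
4πI² = N·(3j₀)²·(3jₘ)² = 3/5
I = -1·√(0.6/4π) = -0.21850969

-0.218510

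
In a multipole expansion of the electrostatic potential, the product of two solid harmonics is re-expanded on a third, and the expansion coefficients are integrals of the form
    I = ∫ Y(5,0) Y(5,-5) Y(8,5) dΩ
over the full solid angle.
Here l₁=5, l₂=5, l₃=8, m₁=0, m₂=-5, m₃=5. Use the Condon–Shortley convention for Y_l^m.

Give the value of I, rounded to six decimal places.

0.163955

m-sum 0 ✓  L=18 even ✓  0≤8≤10 ✓
Π(2lᵢ+1) = 11×11×17 = 2057
triangle coeff Δ(5,5,8) = 1/37413090
Σ_t [0,2]: t=0:+1/1036800 t=1:−1/331776 t=2:+1/1036800 = -1/921600
(3j)²=490/46189 [(5 5 8; 0 0 0)], sign=-1
Σ_t [0,0]: t=0:+1/58060800 = 1/58060800
(3j)²=5/323 [(5 5 8; 0 -5 5)], sign=-1
⇒ 4πI² = 26950/79781
I = (+1)√(26950/79781/(4π)) = 0.16395502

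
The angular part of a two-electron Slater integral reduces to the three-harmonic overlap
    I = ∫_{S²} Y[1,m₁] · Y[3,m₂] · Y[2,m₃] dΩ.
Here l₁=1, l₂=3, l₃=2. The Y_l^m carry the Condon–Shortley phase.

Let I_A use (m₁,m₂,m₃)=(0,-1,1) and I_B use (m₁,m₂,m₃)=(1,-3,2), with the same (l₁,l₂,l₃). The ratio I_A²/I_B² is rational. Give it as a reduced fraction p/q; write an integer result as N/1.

8/15

Shared (l₁,l₂,l₃)=(1,3,2): N and (l;000)² cancel in I_A²/I_B².
A: Δ = 2!·0!·4!/7! = 1/105; Racah Σ t=1..1: t=1:−1/6 = -1/6; ⇒ 3j(1 3 2; 0 -1 1)² = 8/105, sgn +1
B: Δ = 2!·0!·4!/7! = 1/105; Racah Σ t=0..0: t=0:+1/48 = 1/48; ⇒ 3j(1 3 2; 1 -3 2)² = 1/7, sgn +1
I_A²/I_B² = (8/105)/(1/7) = 8/15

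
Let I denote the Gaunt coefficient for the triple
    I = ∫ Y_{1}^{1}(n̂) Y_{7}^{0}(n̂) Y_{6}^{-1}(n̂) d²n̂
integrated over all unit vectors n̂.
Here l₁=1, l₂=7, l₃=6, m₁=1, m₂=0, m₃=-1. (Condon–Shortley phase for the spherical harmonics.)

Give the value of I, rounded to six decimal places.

Checks pass: Σm=0; 14 even; l₃=6∈[6,8].
(2·1+1)(2·7+1)(2·6+1) = 585
Δ: 2! 0! 12! / 15! → 1/1365
sum: t=1:−1/518400 = -1/518400
3j²(1 7 6; 0 0 0) = Δ·Π!·Σ² = 7/195  (sign -1)
sum: t=0:+1/1209600 = 1/1209600
3j²(1 7 6; 1 0 -1) = Δ·Π!·Σ² = 1/65  (sign -1)
combine: 4πI² = 585·7/195·1/65 = 21/65
take √, sign +1: I = 0.16034227

0.160342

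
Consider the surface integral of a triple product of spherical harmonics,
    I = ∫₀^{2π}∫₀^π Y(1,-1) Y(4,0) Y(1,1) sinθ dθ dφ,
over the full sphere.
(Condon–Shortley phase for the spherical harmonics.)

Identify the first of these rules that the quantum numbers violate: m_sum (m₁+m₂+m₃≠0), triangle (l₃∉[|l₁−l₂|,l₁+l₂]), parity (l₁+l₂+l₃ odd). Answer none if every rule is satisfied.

Σmᵢ = 0  ✓
l₃∈[|l₁−l₂|,l₁+l₂]=[3,5], have l₃=1  ✗
Σlᵢ = 6 ⇒ even

triangle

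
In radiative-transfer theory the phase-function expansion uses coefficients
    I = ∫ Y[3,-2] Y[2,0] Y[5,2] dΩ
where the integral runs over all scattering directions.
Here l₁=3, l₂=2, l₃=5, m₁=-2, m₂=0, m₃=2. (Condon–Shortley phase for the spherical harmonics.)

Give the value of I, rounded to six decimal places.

Rules hold: Σm=0, L=10 even, 1≤5≤5.
N = 7·5·11 = 385
Δ = 0!·6!·4!/11! = 1/2310
Racah Σ t=0..0: t=0:+1/144 = 1/144
⇒ 3j(3 2 5; 0 0 0)² = 10/231, sgn -1
Racah Σ t=0..0: t=0:+1/480 = 1/480
⇒ 3j(3 2 5; -2 0 2)² = 3/110, sgn -1
4πI² = N·(3j₀)²·(3jₘ)² = 5/11
I = +1·√(0.454545/4π) = 0.19018827

0.190188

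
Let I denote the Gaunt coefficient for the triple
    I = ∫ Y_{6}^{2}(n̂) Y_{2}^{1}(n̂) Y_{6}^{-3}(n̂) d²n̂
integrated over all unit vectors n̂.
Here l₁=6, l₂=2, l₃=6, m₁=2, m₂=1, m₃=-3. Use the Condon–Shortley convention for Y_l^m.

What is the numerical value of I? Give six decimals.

Rules hold: Σm=0, L=14 even, 4≤6≤8.
N = 13·5·13 = 845
Δ = 2!·10!·2!/15! = 1/90090
Racah Σ t=0..2: t=0:+1/69120 t=1:−1/14400 t=2:+1/69120 = -7/172800
⇒ 3j(6 2 6; 0 0 0)² = 14/715, sgn -1
Racah Σ t=1..2: t=1:−1/60480 t=2:+1/161280 = -1/96768
⇒ 3j(6 2 6; 2 1 -3)² = 15/1001, sgn +1
4πI² = N·(3j₀)²·(3jₘ)² = 30/121
I = -1·√(0.247934/4π) = -0.14046335

-0.140463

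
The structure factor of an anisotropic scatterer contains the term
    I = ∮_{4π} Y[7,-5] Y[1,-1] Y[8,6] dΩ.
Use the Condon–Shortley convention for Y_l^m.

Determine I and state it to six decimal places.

0.291881

Rules hold: Σm=0, L=16 even, 6≤8≤8.
N = 15·3·17 = 765
Δ = 0!·14!·2!/17! = 1/2040
Racah Σ t=0..0: t=0:+1/25401600 = 1/25401600
⇒ 3j(7 1 8; 0 0 0)² = 8/255, sgn +1
Racah Σ t=0..0: t=0:+1/1916006400 = 1/1916006400
⇒ 3j(7 1 8; -5 -1 6)² = 91/2040, sgn +1
4πI² = N·(3j₀)²·(3jₘ)² = 91/85
I = +1·√(1.07059/4π) = 0.29188132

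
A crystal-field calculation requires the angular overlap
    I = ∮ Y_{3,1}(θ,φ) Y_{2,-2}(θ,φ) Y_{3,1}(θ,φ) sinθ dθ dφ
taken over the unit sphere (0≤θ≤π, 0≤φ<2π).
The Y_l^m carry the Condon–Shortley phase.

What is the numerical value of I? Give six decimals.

Checks pass: Σm=0; 8 even; l₃=3∈[1,5].
(2·3+1)(2·2+1)(2·3+1) = 245
Δ: 2! 4! 2! / 9! → 1/3780
sum: t=0:+1/24 t=1:−1/4 t=2:+1/24 = -1/6
3j²(3 2 3; 0 0 0) = Δ·Π!·Σ² = 4/105  (sign +1)
sum: t=0:+1/16 = 1/16
3j²(3 2 3; 1 -2 1) = Δ·Π!·Σ² = 2/35  (sign +1)
combine: 4πI² = 245·4/105·2/35 = 8/15
take √, sign +1: I = 0.20601291

0.206013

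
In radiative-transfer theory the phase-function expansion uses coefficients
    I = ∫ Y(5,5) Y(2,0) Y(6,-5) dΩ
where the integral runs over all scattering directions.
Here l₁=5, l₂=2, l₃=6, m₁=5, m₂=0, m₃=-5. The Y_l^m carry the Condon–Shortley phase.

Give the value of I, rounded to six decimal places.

0.000000

l₁+l₂+l₃=13 is odd: 3j(l;000)=0 ⇒ I=0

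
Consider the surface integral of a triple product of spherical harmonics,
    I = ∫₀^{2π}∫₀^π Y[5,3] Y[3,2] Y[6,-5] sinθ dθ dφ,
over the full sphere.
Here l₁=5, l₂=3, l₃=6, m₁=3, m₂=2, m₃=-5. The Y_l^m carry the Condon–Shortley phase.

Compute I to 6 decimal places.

Checks pass: Σm=0; 14 even; l₃=6∈[2,8].
(2·5+1)(2·3+1)(2·6+1) = 1001
Δ: 2! 8! 4! / 15! → 1/675675
sum: t=0:+1/8640 t=1:−1/2304 t=2:+1/8640 = -7/34560
3j²(5 3 6; 0 0 0) = Δ·Π!·Σ² = 7/429  (sign -1)
sum: t=1:−1/120960 t=2:+1/483840 = -1/161280
3j²(5 3 6; 3 2 -5) = Δ·Π!·Σ² = 2/91  (sign +1)
combine: 4πI² = 1001·7/429·2/91 = 14/39
take √, sign -1: I = -0.16901560

-0.169016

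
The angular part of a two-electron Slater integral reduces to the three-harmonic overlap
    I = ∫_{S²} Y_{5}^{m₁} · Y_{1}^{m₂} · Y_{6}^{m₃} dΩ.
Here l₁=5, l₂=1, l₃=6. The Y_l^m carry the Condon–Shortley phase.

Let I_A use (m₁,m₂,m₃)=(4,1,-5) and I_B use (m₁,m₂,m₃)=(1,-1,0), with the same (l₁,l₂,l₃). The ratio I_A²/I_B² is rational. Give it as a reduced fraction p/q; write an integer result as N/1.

11/3

Shared (l₁,l₂,l₃)=(5,1,6): N and (l;000)² cancel in I_A²/I_B².
A: Δ = 0!·10!·2!/13! = 1/858; Racah Σ t=0..0: t=0:+1/725760 = 1/725760; ⇒ 3j(5 1 6; 4 1 -5)² = 5/78, sgn -1
B: Δ = 0!·10!·2!/13! = 1/858; Racah Σ t=0..0: t=0:+1/34560 = 1/34560; ⇒ 3j(5 1 6; 1 -1 0)² = 5/286, sgn +1
I_A²/I_B² = (5/78)/(5/286) = 11/3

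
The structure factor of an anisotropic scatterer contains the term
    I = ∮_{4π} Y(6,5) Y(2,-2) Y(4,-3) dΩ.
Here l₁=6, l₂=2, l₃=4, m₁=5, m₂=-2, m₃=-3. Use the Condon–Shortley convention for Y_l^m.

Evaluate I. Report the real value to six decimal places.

-0.288917

Checks pass: Σm=0; 12 even; l₃=4∈[4,8].
(2·6+1)(2·2+1)(2·4+1) = 585
Δ: 4! 8! 0! / 13! → 1/6435
sum: t=2:+1/2304 = 1/2304
3j²(6 2 4; 0 0 0) = Δ·Π!·Σ² = 5/143  (sign +1)
sum: t=0:+1/120960 = 1/120960
3j²(6 2 4; 5 -2 -3) = Δ·Π!·Σ² = 2/39  (sign -1)
combine: 4πI² = 585·5/143·2/39 = 150/143
take √, sign -1: I = -0.28891672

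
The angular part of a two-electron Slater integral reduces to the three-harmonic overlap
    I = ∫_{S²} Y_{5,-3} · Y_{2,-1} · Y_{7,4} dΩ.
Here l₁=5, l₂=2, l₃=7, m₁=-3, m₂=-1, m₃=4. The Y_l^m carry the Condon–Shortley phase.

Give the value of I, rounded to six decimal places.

m-sum 0 ✓  L=14 even ✓  3≤7≤7 ✓
Π(2lᵢ+1) = 11×5×15 = 825
triangle coeff Δ(5,2,7) = 1/15015
Σ_t [0,0]: t=0:+1/57600 = 1/57600
(3j)²=21/715 [(5 2 7; 0 0 0)], sign=-1
Σ_t [0,0]: t=0:+1/483840 = 1/483840
(3j)²=3/91 [(5 2 7; -3 -1 4)], sign=-1
⇒ 4πI² = 135/169
I = (+1)√(135/169/(4π)) = 0.25212656

0.252127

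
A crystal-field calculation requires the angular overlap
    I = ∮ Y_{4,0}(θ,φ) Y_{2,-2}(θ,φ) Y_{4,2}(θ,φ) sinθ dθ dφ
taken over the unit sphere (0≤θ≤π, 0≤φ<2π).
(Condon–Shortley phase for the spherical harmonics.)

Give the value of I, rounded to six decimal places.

-0.190365

m-sum 0 ✓  L=10 even ✓  2≤4≤6 ✓
Π(2lᵢ+1) = 9×5×9 = 405
triangle coeff Δ(4,2,4) = 1/13860
Σ_t [0,2]: t=0:+1/192 t=1:−1/36 t=2:+1/192 = -5/288
(3j)²=20/693 [(4 2 4; 0 0 0)], sign=-1
Σ_t [0,0]: t=0:+1/192 = 1/192
(3j)²=3/77 [(4 2 4; 0 -2 2)], sign=+1
⇒ 4πI² = 2700/5929
I = (-1)√(2700/5929/(4π)) = -0.19036462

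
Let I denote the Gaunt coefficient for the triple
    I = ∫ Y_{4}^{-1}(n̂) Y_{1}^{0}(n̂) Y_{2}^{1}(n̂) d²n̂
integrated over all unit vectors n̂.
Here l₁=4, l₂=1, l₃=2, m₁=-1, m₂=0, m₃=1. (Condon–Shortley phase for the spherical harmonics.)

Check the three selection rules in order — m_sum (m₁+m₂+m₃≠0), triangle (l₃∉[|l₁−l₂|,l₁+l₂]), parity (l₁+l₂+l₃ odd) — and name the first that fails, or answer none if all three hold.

triangle

azimuthal sum: -1 + 0 + 1 = 0  ✓
3 ≤ 2 ≤ 5 (triangle on l)  ✗
L = 4 + 1 + 2 = 7 (odd)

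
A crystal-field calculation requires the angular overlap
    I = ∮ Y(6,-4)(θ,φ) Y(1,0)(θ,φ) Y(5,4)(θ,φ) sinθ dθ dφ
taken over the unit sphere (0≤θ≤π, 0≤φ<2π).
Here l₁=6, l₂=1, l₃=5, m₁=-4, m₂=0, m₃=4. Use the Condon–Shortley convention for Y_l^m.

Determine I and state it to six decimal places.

0.182727

Checks pass: Σm=0; 12 even; l₃=5∈[5,7].
(2·6+1)(2·1+1)(2·5+1) = 429
Δ: 2! 10! 0! / 13! → 1/858
sum: t=1:−1/14400 = -1/14400
3j²(6 1 5; 0 0 0) = Δ·Π!·Σ² = 6/143  (sign +1)
sum: t=1:−1/362880 = -1/362880
3j²(6 1 5; -4 0 4) = Δ·Π!·Σ² = 10/429  (sign +1)
combine: 4πI² = 429·6/143·10/429 = 60/143
take √, sign +1: I = 0.18272698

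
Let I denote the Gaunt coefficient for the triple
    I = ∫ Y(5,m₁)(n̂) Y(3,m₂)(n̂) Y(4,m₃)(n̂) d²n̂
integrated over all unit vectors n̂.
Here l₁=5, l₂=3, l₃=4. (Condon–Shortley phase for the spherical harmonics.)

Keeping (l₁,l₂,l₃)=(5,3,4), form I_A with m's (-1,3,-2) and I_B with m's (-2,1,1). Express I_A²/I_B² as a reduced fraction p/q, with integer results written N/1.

Shared (l₁,l₂,l₃)=(5,3,4): N and (l;000)² cancel in I_A²/I_B².
A: Δ = 4!·6!·2!/13! = 1/180180; Racah Σ t=4..4: t=4:+1/2304 = 1/2304; ⇒ 3j(5 3 4; -1 3 -2)² = 75/4004, sgn +1
B: Δ = 4!·6!·2!/13! = 1/180180; Racah Σ t=2..4: t=2:+1/960 t=3:−1/288 t=4:+1/1728 = -1/540; ⇒ 3j(5 3 4; -2 1 1)² = 128/6435, sgn +1
I_A²/I_B² = (75/4004)/(128/6435) = 3375/3584

3375/3584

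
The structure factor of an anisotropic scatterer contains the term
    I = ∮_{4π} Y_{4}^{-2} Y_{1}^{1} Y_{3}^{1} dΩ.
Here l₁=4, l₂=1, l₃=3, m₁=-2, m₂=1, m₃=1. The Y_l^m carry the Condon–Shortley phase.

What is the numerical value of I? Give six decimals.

0.238414

Rules hold: Σm=0, L=8 even, 3≤3≤5.
N = 9·3·7 = 189
Δ = 2!·6!·0!/9! = 1/252
Racah Σ t=1..1: t=1:−1/36 = -1/36
⇒ 3j(4 1 3; 0 0 0)² = 4/63, sgn +1
Racah Σ t=2..2: t=2:+1/96 = 1/96
⇒ 3j(4 1 3; -2 1 1)² = 5/84, sgn +1
4πI² = N·(3j₀)²·(3jₘ)² = 5/7
I = +1·√(0.714286/4π) = 0.23841361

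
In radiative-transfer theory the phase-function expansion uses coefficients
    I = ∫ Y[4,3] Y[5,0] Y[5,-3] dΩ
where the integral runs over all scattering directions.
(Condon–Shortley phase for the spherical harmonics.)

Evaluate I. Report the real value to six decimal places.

0.130198

Checks pass: Σm=0; 14 even; l₃=5∈[1,9].
(2·4+1)(2·5+1)(2·5+1) = 1089
Δ: 4! 4! 6! / 15! → 1/3153150
sum: t=0:+1/69120 t=1:−1/1728 t=2:+1/576 t=3:−1/1728 t=4:+1/69120 = 7/11520
3j²(4 5 5; 0 0 0) = Δ·Π!·Σ² = 2/143  (sign -1)
sum: t=0:+1/17280 t=1:−1/6912 = -1/11520
3j²(4 5 5; 3 0 -3) = Δ·Π!·Σ² = 2/143  (sign -1)
combine: 4πI² = 1089·2/143·2/143 = 36/169
take √, sign +1: I = 0.13019760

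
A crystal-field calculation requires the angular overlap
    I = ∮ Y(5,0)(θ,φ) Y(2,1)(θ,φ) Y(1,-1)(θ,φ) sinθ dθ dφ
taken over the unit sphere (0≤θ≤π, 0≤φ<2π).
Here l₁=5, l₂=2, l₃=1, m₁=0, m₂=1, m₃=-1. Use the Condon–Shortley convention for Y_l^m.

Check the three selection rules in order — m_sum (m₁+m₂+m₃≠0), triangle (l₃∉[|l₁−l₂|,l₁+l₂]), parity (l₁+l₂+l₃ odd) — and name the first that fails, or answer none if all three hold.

m₁+m₂+m₃ = 0 + 1 − 1 = 0  ✓
triangle: |5−2|=3 ≤ l₃=1 ≤ 5+2=7  ✗
parity: l₁+l₂+l₃ = 8 is even

triangle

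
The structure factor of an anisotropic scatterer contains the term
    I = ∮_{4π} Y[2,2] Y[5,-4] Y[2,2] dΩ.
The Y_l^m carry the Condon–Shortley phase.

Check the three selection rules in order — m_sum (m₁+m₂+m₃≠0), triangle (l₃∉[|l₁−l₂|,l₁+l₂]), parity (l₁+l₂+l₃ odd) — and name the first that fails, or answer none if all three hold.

triangle

azimuthal sum: 2 − 4 + 2 = 0  ✓
3 ≤ 2 ≤ 7 (triangle on l)  ✗
L = 2 + 5 + 2 = 9 (odd)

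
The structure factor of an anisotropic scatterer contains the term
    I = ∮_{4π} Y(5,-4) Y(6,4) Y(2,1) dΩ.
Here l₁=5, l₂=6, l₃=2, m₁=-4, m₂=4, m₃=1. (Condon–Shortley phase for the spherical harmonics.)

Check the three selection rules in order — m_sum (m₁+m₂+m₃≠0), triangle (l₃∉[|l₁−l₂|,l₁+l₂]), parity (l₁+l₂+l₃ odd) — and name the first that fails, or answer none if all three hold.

m_sum

m₁+m₂+m₃ = -4 + 4 + 1 = 1  ✗
triangle: |5−6|=1 ≤ l₃=2 ≤ 5+6=11
parity: l₁+l₂+l₃ = 13 is odd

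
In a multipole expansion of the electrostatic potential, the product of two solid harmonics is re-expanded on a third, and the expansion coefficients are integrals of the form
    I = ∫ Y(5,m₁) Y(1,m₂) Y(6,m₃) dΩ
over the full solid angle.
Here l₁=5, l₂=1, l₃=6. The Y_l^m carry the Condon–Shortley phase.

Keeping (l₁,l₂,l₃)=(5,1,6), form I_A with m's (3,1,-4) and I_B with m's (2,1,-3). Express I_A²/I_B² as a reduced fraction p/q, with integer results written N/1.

l's match ⇒ only the (l;m) 3-j factors differ between A and B.
A: triangle coeff Δ(5,1,6) = 1/858; Σ_t [0,0]: t=0:+1/161280 = 1/161280; (3j)²=15/286 [(5 1 6; 3 1 -4)], sign=+1
B: triangle coeff Δ(5,1,6) = 1/858; Σ_t [0,0]: t=0:+1/60480 = 1/60480; (3j)²=6/143 [(5 1 6; 2 1 -3)], sign=-1
I_A²/I_B² = (15/286)/(6/143) = 5/4

5/4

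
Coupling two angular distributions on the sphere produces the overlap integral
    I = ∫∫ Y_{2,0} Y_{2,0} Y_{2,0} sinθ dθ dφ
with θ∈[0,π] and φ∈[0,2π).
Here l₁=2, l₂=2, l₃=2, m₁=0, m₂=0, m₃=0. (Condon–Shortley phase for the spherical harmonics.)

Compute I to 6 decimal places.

Checks pass: Σm=0; 6 even; l₃=2∈[0,4].
(2·2+1)(2·2+1)(2·2+1) = 125
Δ: 2! 2! 2! / 7! → 1/630
sum: t=0:+1/8 t=1:−1/1 t=2:+1/8 = -3/4
3j²(2 2 2; 0 0 0) = Δ·Π!·Σ² = 2/35  (sign -1)
(m-triple is (0,0,0) — same symbol as above.)
combine: 4πI² = 125·2/35·2/35 = 20/49
take √, sign +1: I = 0.18022375

0.180224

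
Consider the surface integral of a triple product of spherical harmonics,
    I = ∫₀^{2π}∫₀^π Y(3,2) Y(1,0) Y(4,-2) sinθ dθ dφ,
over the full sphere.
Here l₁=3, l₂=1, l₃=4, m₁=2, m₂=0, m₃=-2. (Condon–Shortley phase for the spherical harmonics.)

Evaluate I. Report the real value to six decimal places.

0.213244

m-sum 0 ✓  L=8 even ✓  2≤4≤4 ✓
Π(2lᵢ+1) = 7×3×9 = 189
triangle coeff Δ(3,1,4) = 1/252
Σ_t [0,0]: t=0:+1/36 = 1/36
(3j)²=4/63 [(3 1 4; 0 0 0)], sign=+1
Σ_t [0,0]: t=0:+1/120 = 1/120
(3j)²=1/21 [(3 1 4; 2 0 -2)], sign=+1
⇒ 4πI² = 4/7
I = (+1)√(4/7/(4π)) = 0.21324362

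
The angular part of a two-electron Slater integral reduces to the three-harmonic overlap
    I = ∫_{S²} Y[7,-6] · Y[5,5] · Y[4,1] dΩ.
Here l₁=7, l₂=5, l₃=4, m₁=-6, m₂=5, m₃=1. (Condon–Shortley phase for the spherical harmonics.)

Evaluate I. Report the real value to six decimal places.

-0.207103

m-sum 0 ✓  L=16 even ✓  2≤4≤12 ✓
Π(2lᵢ+1) = 15×11×9 = 1485
triangle coeff Δ(7,5,4) = 1/6126120
Σ_t [3,5]: t=3:−1/69120 t=4:+1/20736 t=5:−1/69120 = 1/51840
(3j)²=280/21879 [(7 5 4; 0 0 0)], sign=+1
Σ_t [8,8]: t=8:+1/9676800 = 1/9676800
(3j)²=27/952 [(7 5 4; -6 5 1)], sign=-1
⇒ 4πI² = 2025/3757
I = (-1)√(2025/3757/(4π)) = -0.20710328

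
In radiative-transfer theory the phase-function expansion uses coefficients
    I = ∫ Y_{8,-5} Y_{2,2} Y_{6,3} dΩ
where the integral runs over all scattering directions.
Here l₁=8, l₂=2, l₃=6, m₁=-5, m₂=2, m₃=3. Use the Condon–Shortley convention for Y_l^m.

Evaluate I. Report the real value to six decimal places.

-0.226917

Checks pass: Σm=0; 16 even; l₃=6∈[6,10].
(2·8+1)(2·2+1)(2·6+1) = 1105
Δ: 4! 12! 0! / 17! → 1/30940
sum: t=2:+1/2073600 = 1/2073600
3j²(8 2 6; 0 0 0) = Δ·Π!·Σ² = 28/1105  (sign +1)
sum: t=4:+1/52254720 = 1/52254720
3j²(8 2 6; -5 2 3) = Δ·Π!·Σ² = 11/476  (sign -1)
combine: 4πI² = 1105·28/1105·11/476 = 11/17
take √, sign -1: I = -0.22691696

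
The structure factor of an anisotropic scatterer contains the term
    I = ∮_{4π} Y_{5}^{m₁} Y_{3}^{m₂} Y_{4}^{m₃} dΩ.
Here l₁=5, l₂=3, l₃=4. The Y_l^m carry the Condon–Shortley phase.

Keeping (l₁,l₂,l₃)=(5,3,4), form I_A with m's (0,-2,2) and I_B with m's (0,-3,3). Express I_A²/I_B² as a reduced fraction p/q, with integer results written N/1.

l's match ⇒ only the (l;m) 3-j factors differ between A and B.
A: triangle coeff Δ(5,3,4) = 1/180180; Σ_t [0,1]: t=0:+1/2880 t=1:−1/576 = -1/720; (3j)²=80/3003 [(5 3 4; 0 -2 2)], sign=-1
B: triangle coeff Δ(5,3,4) = 1/180180; Σ_t [0,0]: t=0:+1/5760 = 1/5760; (3j)²=5/572 [(5 3 4; 0 -3 3)], sign=-1
I_A²/I_B² = (80/3003)/(5/572) = 64/21

64/21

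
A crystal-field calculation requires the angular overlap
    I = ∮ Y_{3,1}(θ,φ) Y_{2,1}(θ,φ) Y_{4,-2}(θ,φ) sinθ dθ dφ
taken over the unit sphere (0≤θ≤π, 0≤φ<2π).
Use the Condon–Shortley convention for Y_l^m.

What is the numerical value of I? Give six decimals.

l₁+l₂+l₃=9 is odd: 3j(l;000)=0 ⇒ I=0

0.000000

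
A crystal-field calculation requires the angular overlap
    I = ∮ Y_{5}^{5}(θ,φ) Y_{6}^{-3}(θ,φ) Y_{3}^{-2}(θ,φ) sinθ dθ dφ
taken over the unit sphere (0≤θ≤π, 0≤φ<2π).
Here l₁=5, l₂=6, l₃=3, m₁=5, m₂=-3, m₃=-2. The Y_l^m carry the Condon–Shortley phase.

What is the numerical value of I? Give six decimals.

Checks pass: Σm=0; 14 even; l₃=3∈[1,11].
(2·5+1)(2·6+1)(2·3+1) = 1001
Δ: 8! 2! 4! / 15! → 1/675675
sum: t=3:−1/8640 t=4:+1/2304 t=5:−1/8640 = 7/34560
3j²(5 6 3; 0 0 0) = Δ·Π!·Σ² = 7/429  (sign -1)
sum: t=0:+1/483840 = 1/483840
3j²(5 6 3; 5 -3 -2) = Δ·Π!·Σ² = 6/1001  (sign -1)
combine: 4πI² = 1001·7/429·6/1001 = 14/143
take √, sign +1: I = 0.08826552

0.088266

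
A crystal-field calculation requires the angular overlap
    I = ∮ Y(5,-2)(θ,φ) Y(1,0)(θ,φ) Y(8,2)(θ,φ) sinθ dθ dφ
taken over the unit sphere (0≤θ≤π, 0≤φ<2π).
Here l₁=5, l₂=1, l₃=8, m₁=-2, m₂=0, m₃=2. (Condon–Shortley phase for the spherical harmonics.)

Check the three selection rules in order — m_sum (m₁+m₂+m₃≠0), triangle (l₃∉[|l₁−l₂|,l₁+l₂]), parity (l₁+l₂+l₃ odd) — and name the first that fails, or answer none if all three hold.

Σmᵢ = 0  ✓
l₃∈[|l₁−l₂|,l₁+l₂]=[4,6], have l₃=8  ✗
Σlᵢ = 14 ⇒ even

triangle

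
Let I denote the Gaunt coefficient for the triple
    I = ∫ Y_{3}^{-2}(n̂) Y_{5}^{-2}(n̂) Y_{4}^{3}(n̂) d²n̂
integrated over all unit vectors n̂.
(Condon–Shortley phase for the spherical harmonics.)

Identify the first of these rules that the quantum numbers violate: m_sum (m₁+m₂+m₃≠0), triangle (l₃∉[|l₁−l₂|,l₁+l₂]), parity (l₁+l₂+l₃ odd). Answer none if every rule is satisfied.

m_sum

m₁+m₂+m₃ = -2 − 2 + 3 = -1  ✗
triangle: |3−5|=2 ≤ l₃=4 ≤ 3+5=8
parity: l₁+l₂+l₃ = 12 is even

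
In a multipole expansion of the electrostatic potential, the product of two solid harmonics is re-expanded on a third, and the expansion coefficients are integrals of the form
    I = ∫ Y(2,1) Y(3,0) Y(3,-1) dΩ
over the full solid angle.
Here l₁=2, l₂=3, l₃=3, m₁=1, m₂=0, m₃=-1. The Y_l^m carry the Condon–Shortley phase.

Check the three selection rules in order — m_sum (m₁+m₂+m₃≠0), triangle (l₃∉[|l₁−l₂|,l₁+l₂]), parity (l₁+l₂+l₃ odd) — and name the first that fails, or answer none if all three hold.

none

Σmᵢ = 0  ✓
l₃∈[|l₁−l₂|,l₁+l₂]=[1,5], have l₃=3  ✓
Σlᵢ = 8 ⇒ even  ✓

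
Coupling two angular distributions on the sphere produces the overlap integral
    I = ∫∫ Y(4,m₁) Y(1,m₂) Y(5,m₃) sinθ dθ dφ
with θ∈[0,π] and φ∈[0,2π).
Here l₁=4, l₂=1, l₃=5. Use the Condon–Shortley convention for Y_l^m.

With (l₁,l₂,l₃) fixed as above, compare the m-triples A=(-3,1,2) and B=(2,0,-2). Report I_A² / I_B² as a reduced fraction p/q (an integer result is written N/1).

l's match ⇒ only the (l;m) 3-j factors differ between A and B.
A: triangle coeff Δ(4,1,5) = 1/495; Σ_t [0,0]: t=0:+1/10080 = 1/10080; (3j)²=1/165 [(4 1 5; -3 1 2)], sign=-1
B: triangle coeff Δ(4,1,5) = 1/495; Σ_t [0,0]: t=0:+1/1440 = 1/1440; (3j)²=7/165 [(4 1 5; 2 0 -2)], sign=-1
I_A²/I_B² = (1/165)/(7/165) = 1/7

1/7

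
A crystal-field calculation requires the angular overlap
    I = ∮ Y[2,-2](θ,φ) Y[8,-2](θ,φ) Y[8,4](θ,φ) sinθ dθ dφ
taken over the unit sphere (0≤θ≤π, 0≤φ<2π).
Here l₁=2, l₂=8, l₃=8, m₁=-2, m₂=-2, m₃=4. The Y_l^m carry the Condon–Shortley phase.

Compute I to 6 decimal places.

-0.170580

m-sum 0 ✓  L=18 even ✓  6≤8≤10 ✓
Π(2lᵢ+1) = 5×17×17 = 1445
triangle coeff Δ(2,8,8) = 1/348840
Σ_t [0,2]: t=0:+1/116121600 t=1:−1/25401600 t=2:+1/116121600 = -1/45158400
(3j)²=24/1615 [(2 8 8; 0 0 0)], sign=-1
Σ_t [2,2]: t=2:+1/348364800 = 1/348364800
(3j)²=11/646 [(2 8 8; -2 -2 4)], sign=+1
⇒ 4πI² = 132/361
I = (-1)√(132/361/(4π)) = -0.17058013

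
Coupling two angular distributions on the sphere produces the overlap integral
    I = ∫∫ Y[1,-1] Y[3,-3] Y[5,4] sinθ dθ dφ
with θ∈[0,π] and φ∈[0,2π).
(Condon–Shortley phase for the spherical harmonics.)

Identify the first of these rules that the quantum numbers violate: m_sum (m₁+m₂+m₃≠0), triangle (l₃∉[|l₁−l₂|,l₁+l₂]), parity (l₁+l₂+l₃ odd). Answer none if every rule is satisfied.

m₁+m₂+m₃ = -1 − 3 + 4 = 0  ✓
triangle: |1−3|=2 ≤ l₃=5 ≤ 1+3=4  ✗
parity: l₁+l₂+l₃ = 9 is odd

triangle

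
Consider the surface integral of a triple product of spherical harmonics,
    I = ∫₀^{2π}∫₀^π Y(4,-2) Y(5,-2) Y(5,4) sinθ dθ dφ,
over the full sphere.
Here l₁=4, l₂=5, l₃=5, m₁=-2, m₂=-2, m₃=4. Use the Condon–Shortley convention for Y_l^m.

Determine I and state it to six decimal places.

m-sum 0 ✓  L=14 even ✓  1≤5≤9 ✓
Π(2lᵢ+1) = 9×11×11 = 1089
triangle coeff Δ(4,5,5) = 1/3153150
Σ_t [0,4]: t=0:+1/69120 t=1:−1/1728 t=2:+1/576 t=3:−1/1728 t=4:+1/69120 = 7/11520
(3j)²=2/143 [(4 5 5; 0 0 0)], sign=-1
Σ_t [2,3]: t=2:+1/11520 t=3:−1/25920 = 1/20736
(3j)²=5/429 [(4 5 5; -2 -2 4)], sign=-1
⇒ 4πI² = 30/169
I = (+1)√(30/169/(4π)) = 0.11885360

0.118854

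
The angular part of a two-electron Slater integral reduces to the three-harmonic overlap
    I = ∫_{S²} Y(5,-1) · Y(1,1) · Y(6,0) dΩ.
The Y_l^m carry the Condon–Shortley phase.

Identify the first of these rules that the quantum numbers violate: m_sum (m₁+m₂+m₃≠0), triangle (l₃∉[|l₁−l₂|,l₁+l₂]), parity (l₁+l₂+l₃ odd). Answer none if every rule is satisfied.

azimuthal sum: -1 + 1 + 0 = 0  ✓
4 ≤ 6 ≤ 6 (triangle on l)  ✓
L = 5 + 1 + 6 = 12 (even)  ✓

none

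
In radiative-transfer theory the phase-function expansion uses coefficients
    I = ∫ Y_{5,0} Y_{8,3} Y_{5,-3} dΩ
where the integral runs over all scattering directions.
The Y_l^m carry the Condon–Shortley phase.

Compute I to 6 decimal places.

m-sum 0 ✓  L=18 even ✓  3≤5≤13 ✓
Π(2lᵢ+1) = 11×17×11 = 2057
triangle coeff Δ(5,8,5) = 1/37413090
Σ_t [3,5]: t=3:−1/1036800 t=4:+1/331776 t=5:−1/1036800 = 1/921600
(3j)²=490/46189 [(5 8 5; 0 0 0)], sign=-1
Σ_t [3,5]: t=3:−1/58060800 t=4:+1/2903040 t=5:−1/2073600 = -1/6451200
(3j)²=15/4199 [(5 8 5; 0 3 -3)], sign=-1
⇒ 4πI² = 80850/1037153
I = (+1)√(80850/1037153/(4π)) = 0.07876144

0.078761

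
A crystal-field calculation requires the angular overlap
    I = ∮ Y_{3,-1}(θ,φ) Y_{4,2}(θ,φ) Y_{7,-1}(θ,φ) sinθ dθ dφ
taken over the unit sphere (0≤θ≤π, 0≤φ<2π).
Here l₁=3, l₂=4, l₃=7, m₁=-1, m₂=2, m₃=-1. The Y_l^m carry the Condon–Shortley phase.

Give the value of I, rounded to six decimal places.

-0.138088

Rules hold: Σm=0, L=14 even, 1≤7≤7.
N = 7·9·15 = 945
Δ = 0!·6!·8!/15! = 1/45045
Racah Σ t=0..0: t=0:+1/20736 = 1/20736
⇒ 3j(3 4 7; 0 0 0)² = 35/1287, sgn -1
Racah Σ t=0..0: t=0:+1/69120 = 1/69120
⇒ 3j(3 4 7; -1 2 -1)² = 4/429, sgn +1
4πI² = N·(3j₀)²·(3jₘ)² = 4900/20449
I = -1·√(0.239621/4π) = -0.13808836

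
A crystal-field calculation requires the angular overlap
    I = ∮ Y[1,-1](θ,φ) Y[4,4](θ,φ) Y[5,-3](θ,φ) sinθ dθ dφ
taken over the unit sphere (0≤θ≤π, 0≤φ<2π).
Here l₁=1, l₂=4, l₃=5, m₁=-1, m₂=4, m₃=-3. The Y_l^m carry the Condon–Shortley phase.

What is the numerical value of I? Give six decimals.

Rules hold: Σm=0, L=10 even, 3≤5≤5.
N = 3·9·11 = 297
Δ = 0!·2!·8!/11! = 1/495
Racah Σ t=0..0: t=0:+1/576 = 1/576
⇒ 3j(1 4 5; 0 0 0)² = 5/99, sgn -1
Racah Σ t=0..0: t=0:+1/80640 = 1/80640
⇒ 3j(1 4 5; -1 4 -3)² = 1/495, sgn +1
4πI² = N·(3j₀)²·(3jₘ)² = 1/33
I = -1·√(0.030303/4π) = -0.04910640

-0.049106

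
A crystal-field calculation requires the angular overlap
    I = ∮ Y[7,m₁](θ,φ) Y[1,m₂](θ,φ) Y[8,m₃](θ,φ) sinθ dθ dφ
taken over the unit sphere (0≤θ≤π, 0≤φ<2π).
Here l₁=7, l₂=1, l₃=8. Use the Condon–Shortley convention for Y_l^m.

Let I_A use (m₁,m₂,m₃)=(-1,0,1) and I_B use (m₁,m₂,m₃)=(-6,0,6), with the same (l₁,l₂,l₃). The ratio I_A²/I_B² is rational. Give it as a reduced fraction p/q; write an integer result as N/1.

Shared (l₁,l₂,l₃)=(7,1,8): N and (l;000)² cancel in I_A²/I_B².
A: Δ = 0!·14!·2!/17! = 1/2040; Racah Σ t=0..0: t=0:+1/29030400 = 1/29030400; ⇒ 3j(7 1 8; -1 0 1)² = 21/680, sgn -1
B: Δ = 0!·14!·2!/17! = 1/2040; Racah Σ t=0..0: t=0:+1/6227020800 = 1/6227020800; ⇒ 3j(7 1 8; -6 0 6)² = 7/510, sgn +1
I_A²/I_B² = (21/680)/(7/510) = 9/4

9/4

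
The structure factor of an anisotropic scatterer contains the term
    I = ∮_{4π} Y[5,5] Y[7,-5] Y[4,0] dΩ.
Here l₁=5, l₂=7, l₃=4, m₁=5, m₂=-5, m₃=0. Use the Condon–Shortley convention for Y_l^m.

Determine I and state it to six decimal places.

0.181642

m-sum 0 ✓  L=16 even ✓  2≤4≤12 ✓
Π(2lᵢ+1) = 11×15×9 = 1485
triangle coeff Δ(5,7,4) = 1/6126120
Σ_t [3,5]: t=3:−1/69120 t=4:+1/20736 t=5:−1/69120 = 1/51840
(3j)²=280/21879 [(5 7 4; 0 0 0)], sign=+1
Σ_t [0,0]: t=0:+1/3870720 = 1/3870720
(3j)²=135/6188 [(5 7 4; 5 -5 0)], sign=+1
⇒ 4πI² = 20250/48841
I = (+1)√(20250/48841/(4π)) = 0.18164160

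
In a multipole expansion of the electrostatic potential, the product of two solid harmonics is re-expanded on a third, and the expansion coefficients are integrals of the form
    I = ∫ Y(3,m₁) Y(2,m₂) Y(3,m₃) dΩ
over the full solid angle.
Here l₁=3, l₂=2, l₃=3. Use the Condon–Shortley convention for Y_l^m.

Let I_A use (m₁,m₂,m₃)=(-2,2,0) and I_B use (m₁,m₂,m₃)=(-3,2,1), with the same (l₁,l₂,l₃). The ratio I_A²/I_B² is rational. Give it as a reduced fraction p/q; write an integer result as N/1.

2/1

Shared (l₁,l₂,l₃)=(3,2,3): N and (l;000)² cancel in I_A²/I_B².
A: Δ = 2!·4!·2!/9! = 1/3780; Racah Σ t=2..2: t=2:+1/24 = 1/24; ⇒ 3j(3 2 3; -2 2 0)² = 1/21, sgn -1
B: Δ = 2!·4!·2!/9! = 1/3780; Racah Σ t=2..2: t=2:+1/96 = 1/96; ⇒ 3j(3 2 3; -3 2 1)² = 1/42, sgn +1
I_A²/I_B² = (1/21)/(1/42) = 2/1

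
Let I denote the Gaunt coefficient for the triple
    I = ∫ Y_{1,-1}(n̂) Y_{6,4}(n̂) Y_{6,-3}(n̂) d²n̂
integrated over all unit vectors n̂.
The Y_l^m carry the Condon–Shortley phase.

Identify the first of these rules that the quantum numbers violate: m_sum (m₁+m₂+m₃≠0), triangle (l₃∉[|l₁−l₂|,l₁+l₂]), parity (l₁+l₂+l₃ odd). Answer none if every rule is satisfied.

parity

azimuthal sum: -1 + 4 − 3 = 0  ✓
5 ≤ 6 ≤ 7 (triangle on l)  ✓
L = 1 + 6 + 6 = 13 (odd)  ✗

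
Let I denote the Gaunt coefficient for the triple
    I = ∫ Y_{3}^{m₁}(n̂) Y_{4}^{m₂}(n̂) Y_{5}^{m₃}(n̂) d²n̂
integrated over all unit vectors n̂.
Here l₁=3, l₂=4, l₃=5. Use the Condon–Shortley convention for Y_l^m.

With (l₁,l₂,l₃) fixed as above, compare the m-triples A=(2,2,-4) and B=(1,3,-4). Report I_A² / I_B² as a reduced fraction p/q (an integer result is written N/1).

l's match ⇒ only the (l;m) 3-j factors differ between A and B.
A: triangle coeff Δ(3,4,5) = 1/180180; Σ_t [0,1]: t=0:+1/8640 t=1:−1/2880 = -1/4320; (3j)²=8/429 [(3 4 5; 2 2 -4)], sign=+1
B: triangle coeff Δ(3,4,5) = 1/180180; Σ_t [1,2]: t=1:−1/4320 t=2:+1/5760 = -1/17280; (3j)²=7/4290 [(3 4 5; 1 3 -4)], sign=+1
I_A²/I_B² = (8/429)/(7/4290) = 80/7

80/7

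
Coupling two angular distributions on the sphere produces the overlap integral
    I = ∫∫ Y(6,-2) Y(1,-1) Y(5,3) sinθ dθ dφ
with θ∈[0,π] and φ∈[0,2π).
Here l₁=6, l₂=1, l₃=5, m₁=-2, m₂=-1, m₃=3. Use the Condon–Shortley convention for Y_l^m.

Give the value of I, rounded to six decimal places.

0.100084

Rules hold: Σm=0, L=12 even, 5≤5≤7.
N = 13·3·11 = 429
Δ = 2!·10!·0!/13! = 1/858
Racah Σ t=1..1: t=1:−1/14400 = -1/14400
⇒ 3j(6 1 5; 0 0 0)² = 6/143, sgn +1
Racah Σ t=0..0: t=0:+1/161280 = 1/161280
⇒ 3j(6 1 5; -2 -1 3)² = 1/143, sgn +1
4πI² = N·(3j₀)²·(3jₘ)² = 18/143
I = +1·√(0.125874/4π) = 0.10008369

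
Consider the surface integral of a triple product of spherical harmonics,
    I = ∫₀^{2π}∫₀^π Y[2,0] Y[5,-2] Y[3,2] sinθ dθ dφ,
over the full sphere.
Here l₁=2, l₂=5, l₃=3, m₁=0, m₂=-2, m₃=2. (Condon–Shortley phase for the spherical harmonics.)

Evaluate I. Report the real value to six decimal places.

0.190188

Rules hold: Σm=0, L=10 even, 3≤3≤7.
N = 5·11·7 = 385
Δ = 4!·0!·6!/11! = 1/2310
Racah Σ t=2..2: t=2:+1/144 = 1/144
⇒ 3j(2 5 3; 0 0 0)² = 10/231, sgn -1
Racah Σ t=2..2: t=2:+1/480 = 1/480
⇒ 3j(2 5 3; 0 -2 2)² = 3/110, sgn -1
4πI² = N·(3j₀)²·(3jₘ)² = 5/11
I = +1·√(0.454545/4π) = 0.19018827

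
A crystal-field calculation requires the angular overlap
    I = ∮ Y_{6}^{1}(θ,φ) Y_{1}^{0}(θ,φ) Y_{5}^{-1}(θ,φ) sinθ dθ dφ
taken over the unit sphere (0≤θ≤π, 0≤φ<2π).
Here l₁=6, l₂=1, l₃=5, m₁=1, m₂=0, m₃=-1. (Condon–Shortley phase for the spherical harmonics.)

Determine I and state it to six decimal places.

Rules hold: Σm=0, L=12 even, 5≤5≤7.
N = 13·3·11 = 429
Δ = 2!·10!·0!/13! = 1/858
Racah Σ t=1..1: t=1:−1/14400 = -1/14400
⇒ 3j(6 1 5; 0 0 0)² = 6/143, sgn +1
Racah Σ t=1..1: t=1:−1/17280 = -1/17280
⇒ 3j(6 1 5; 1 0 -1)² = 35/858, sgn -1
4πI² = N·(3j₀)²·(3jₘ)² = 105/143
I = -1·√(0.734266/4π) = -0.24172507

-0.241725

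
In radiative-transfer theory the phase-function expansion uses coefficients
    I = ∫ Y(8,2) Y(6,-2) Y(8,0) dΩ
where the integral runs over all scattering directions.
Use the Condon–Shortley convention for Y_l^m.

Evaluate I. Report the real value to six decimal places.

-0.080626

Checks pass: Σm=0; 22 even; l₃=8∈[2,14].
(2·8+1)(2·6+1)(2·8+1) = 3757
Δ: 6! 10! 6! / 23! → 1/13742520792
sum: t=0:+1/41803776000 t=1:−1/435456000 t=2:+1/39813120 t=3:−1/18662400 t=4:+1/39813120 t=5:−1/435456000 t=6:+1/41803776000 = -11/1393459200
3j²(8 6 8; 0 0 0) = Δ·Π!·Σ² = 600/96577  (sign -1)
sum: t=0:+1/597196800 t=1:−1/62208000 t=2:+1/39813120 t=3:−1/130636800 t=4:+1/2786918400 = 143/41803776000
3j²(8 6 8; 2 -2 0) = Δ·Π!·Σ² = 26/7429  (sign +1)
combine: 4πI² = 3757·600/96577·26/7429 = 15600/190969
take √, sign -1: I = -0.08062615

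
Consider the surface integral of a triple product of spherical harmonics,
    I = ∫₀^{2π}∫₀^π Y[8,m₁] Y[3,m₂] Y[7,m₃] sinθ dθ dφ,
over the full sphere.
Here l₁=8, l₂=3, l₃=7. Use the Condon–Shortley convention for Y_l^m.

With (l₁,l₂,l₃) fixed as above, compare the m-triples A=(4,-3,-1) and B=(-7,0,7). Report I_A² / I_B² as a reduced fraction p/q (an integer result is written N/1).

Same 8,3,7: normalisation and zero-m 3j drop out of the ratio.
A: Δ: 4! 12! 2! / 19! → 1/5290740; sum: t=0:+1/46448640 = 1/46448640; 3j²(8 3 7; 4 -3 -1) = Δ·Π!·Σ² = 2475/117572  (sign +1)
B: Δ: 4! 12! 2! / 19! → 1/5290740; sum: t=3:−1/5748019200 = -1/5748019200; 3j²(8 3 7; -7 0 7) = Δ·Π!·Σ² = 91/3876  (sign -1)
I_A²/I_B² = (2475/117572)/(91/3876) = 7425/8281

7425/8281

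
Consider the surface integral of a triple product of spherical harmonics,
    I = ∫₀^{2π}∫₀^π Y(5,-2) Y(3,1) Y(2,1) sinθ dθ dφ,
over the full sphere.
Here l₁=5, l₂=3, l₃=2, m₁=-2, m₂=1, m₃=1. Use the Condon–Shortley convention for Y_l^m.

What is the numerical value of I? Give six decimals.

Rules hold: Σm=0, L=10 even, 2≤2≤8.
N = 11·7·5 = 385
Δ = 6!·4!·0!/11! = 1/2310
Racah Σ t=3..3: t=3:−1/144 = -1/144
⇒ 3j(5 3 2; 0 0 0)² = 10/231, sgn -1
Racah Σ t=4..4: t=4:+1/288 = 1/288
⇒ 3j(5 3 2; -2 1 1)² = 1/22, sgn -1
4πI² = N·(3j₀)²·(3jₘ)² = 25/33
I = +1·√(0.757576/4π) = 0.24553200

0.245532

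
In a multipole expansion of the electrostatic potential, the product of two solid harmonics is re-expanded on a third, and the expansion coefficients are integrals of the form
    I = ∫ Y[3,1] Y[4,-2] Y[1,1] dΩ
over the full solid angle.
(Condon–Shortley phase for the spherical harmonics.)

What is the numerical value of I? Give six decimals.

0.238414

m-sum 0 ✓  L=8 even ✓  1≤1≤7 ✓
Π(2lᵢ+1) = 7×9×3 = 189
triangle coeff Δ(3,4,1) = 1/252
Σ_t [3,3]: t=3:−1/36 = -1/36
(3j)²=4/63 [(3 4 1; 0 0 0)], sign=+1
Σ_t [2,2]: t=2:+1/96 = 1/96
(3j)²=5/84 [(3 4 1; 1 -2 1)], sign=+1
⇒ 4πI² = 5/7
I = (+1)√(5/7/(4π)) = 0.23841361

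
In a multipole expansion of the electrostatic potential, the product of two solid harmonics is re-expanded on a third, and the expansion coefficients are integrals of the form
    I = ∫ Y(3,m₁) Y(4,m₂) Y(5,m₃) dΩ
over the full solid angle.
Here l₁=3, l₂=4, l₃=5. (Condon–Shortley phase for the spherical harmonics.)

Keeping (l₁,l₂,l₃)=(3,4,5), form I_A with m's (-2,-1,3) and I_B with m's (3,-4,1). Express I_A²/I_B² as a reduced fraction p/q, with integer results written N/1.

1/2

Same 3,4,5: normalisation and zero-m 3j drop out of the ratio.
A: Δ: 2! 4! 6! / 13! → 1/180180; sum: t=1:−1/1152 t=2:+1/1440 = -1/5760; 3j²(3 4 5; -2 -1 3) = Δ·Π!·Σ² = 1/858  (sign -1)
B: Δ: 2! 4! 6! / 13! → 1/180180; sum: t=0:+1/34560 = 1/34560; 3j²(3 4 5; 3 -4 1) = Δ·Π!·Σ² = 1/429  (sign +1)
I_A²/I_B² = (1/858)/(1/429) = 1/2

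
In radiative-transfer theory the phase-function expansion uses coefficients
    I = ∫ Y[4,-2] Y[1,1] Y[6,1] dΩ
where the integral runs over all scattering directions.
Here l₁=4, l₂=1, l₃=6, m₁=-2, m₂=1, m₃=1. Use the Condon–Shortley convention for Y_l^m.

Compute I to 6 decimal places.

l₃=6 ∉ [3,5] — triangle fails ⇒ I = 0

0.000000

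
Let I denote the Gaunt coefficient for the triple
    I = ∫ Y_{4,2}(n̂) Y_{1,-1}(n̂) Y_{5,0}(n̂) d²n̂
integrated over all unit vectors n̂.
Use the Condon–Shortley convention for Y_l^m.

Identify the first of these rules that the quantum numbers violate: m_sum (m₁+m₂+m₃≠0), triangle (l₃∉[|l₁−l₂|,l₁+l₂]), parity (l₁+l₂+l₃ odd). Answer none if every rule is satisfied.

m_sum

azimuthal sum: 2 − 1 + 0 = 1  ✗
3 ≤ 5 ≤ 5 (triangle on l)
L = 4 + 1 + 5 = 10 (even)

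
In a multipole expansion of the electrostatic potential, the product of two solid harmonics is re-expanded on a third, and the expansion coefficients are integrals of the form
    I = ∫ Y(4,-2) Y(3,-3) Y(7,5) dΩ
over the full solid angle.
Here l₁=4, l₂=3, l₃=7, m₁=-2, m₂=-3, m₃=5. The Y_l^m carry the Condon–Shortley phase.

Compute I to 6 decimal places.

-0.204818

Rules hold: Σm=0, L=14 even, 1≤7≤7.
N = 9·7·15 = 945
Δ = 0!·8!·6!/15! = 1/45045
Racah Σ t=0..0: t=0:+1/20736 = 1/20736
⇒ 3j(4 3 7; 0 0 0)² = 35/1287, sgn -1
Racah Σ t=0..0: t=0:+1/1036800 = 1/1036800
⇒ 3j(4 3 7; -2 -3 5)² = 4/195, sgn +1
4πI² = N·(3j₀)²·(3jₘ)² = 980/1859
I = -1·√(0.527165/4π) = -0.20481814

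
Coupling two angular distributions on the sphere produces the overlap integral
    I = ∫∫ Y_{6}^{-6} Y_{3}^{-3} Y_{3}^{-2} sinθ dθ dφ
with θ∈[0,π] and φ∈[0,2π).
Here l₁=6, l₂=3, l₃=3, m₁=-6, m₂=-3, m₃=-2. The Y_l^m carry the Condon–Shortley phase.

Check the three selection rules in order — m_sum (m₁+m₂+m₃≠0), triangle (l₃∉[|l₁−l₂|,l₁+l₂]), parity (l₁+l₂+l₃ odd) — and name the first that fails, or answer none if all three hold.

m_sum

azimuthal sum: -6 − 3 − 2 = -11  ✗
3 ≤ 3 ≤ 9 (triangle on l)
L = 6 + 3 + 3 = 12 (even)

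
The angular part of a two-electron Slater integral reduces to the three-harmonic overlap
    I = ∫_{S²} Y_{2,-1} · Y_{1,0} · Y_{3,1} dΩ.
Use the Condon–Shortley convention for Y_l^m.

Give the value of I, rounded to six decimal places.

Rules hold: Σm=0, L=6 even, 1≤3≤3.
N = 5·3·7 = 105
Δ = 0!·4!·2!/7! = 1/105
Racah Σ t=0..0: t=0:+1/4 = 1/4
⇒ 3j(2 1 3; 0 0 0)² = 3/35, sgn -1
Racah Σ t=0..0: t=0:+1/6 = 1/6
⇒ 3j(2 1 3; -1 0 1)² = 8/105, sgn +1
4πI² = N·(3j₀)²·(3jₘ)² = 24/35
I = -1·√(0.685714/4π) = -0.23359668

-0.233597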